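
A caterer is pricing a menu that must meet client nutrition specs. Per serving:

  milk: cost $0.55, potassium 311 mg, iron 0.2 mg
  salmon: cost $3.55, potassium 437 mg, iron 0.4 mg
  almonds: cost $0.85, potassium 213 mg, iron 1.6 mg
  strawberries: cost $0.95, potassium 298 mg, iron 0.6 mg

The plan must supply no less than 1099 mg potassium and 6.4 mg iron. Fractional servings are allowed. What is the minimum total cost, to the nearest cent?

$3.79

A basic optimal solution has at most two foods positive. Try each food alone and each pair with both targets met exactly.
milk only: max(1099/311, 6.4/0.2) = 32 servings → $17.60.
salmon only: max(1099/437, 6.4/0.4) = 16 servings → $56.80.
almonds only: max(1099/213, 6.4/1.6) = 5.16 servings → $4.39.
strawberries only: max(1099/298, 6.4/0.6) = 10.67 servings → $10.13.
milk + salmon: the both-tight solution has a negative serving — not a feasible corner.
milk + almonds with both tight: 0.8686 servings and 3.891 servings → $3.79.
milk + strawberries: intersection lies outside the first quadrant.
salmon + almonds with both tight: 0.6436 servings and 3.839 servings → $5.55.
salmon + strawberries: the both-tight solution has a negative serving — not a feasible corner.
almonds + strawberries with both tight: 3.575 servings and 1.132 servings → $4.11.
The minimum over all feasible corners is $3.79.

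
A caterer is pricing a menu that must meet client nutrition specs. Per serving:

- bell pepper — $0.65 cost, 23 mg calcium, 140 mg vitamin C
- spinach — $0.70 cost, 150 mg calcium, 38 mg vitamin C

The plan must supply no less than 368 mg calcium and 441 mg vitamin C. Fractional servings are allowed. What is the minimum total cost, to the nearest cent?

$3.12

An LP optimum is at a vertex; with two nutrient constraints at most two foods are used. Check each candidate.
bell pepper only: max(368/23, 441/140) = 16 servings → $10.40.
spinach only: max(368/150, 441/38) = 11.61 servings → $8.12.
bell pepper + spinach with both tight: 2.592 servings and 2.056 servings → $3.12.
So the least-cost plan costs $3.12.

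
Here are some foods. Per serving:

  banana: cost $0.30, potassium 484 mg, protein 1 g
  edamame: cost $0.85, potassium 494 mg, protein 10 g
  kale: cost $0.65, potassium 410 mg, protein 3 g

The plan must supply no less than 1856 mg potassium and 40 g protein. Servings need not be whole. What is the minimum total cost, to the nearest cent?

This is a tiny linear program; its minimum lies at a vertex of the feasible set. List the vertices and price them.
banana only: max(1856/484, 40/1) = 40 servings → $12.00.
edamame only: max(1856/494, 40/10) = 4 servings → $3.40.
kale only: max(1856/410, 40/3) = 13.33 servings → $8.67.
banana + edamame with both targets exact would need a negative amount; discard.
banana + kale: the both-tight solution has a negative serving — not a feasible corner.
edamame + kale with both targets exact would need a negative amount; discard.
So the least-cost plan costs $3.40.

$3.40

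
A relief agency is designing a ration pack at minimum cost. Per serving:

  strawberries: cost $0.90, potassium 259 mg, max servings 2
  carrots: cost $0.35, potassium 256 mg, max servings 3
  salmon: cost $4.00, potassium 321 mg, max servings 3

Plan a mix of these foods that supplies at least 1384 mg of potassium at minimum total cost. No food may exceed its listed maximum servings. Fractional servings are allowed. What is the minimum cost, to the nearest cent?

Cost per mg of potassium: carrots $0.0014, strawberries $0.0035, salmon $0.0125.
Take 3 servings of carrots: +768.0 mg potassium for $1.05 (total $1.05, still need 616.0 mg).
Take 2 servings of strawberries: +518.0 mg potassium for $1.80 (total $2.85, still need 98.0 mg).
Take 0.3053 servings of salmon: +98.0 mg potassium for $1.22 (total $4.07, still need 0.0 mg).
Filling from the cheapest source first is optimal under one linear minimum: $4.07.

$4.07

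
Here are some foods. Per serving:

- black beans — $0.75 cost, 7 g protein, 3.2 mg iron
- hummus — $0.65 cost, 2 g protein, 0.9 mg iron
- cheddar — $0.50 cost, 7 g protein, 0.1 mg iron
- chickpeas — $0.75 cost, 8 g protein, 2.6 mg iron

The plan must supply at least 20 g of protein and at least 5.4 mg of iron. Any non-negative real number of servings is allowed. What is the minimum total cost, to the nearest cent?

$1.80

Two binding constraints pin down two serving amounts, so the optimal mix uses at most two foods. The candidates are each food alone (scaled to the tighter of protein/iron) and each pair with both constraints tight.
black beans only: max(20/7, 5.4/3.2) = 2.857 servings → $2.14.
hummus only: max(20/2, 5.4/0.9) = 10 servings → $6.50.
cheddar only: max(20/7, 5.4/0.1) = 54 servings → $27.00.
chickpeas only: max(20/8, 5.4/2.6) = 2.5 servings → $1.88.
black beans + hummus: the both-tight solution has a negative serving — not a feasible corner.
black beans + cheddar with both tight: 1.65 servings and 1.207 servings → $1.84.
black beans + chickpeas with both targets exact would need a negative amount; discard.
hummus + cheddar with both tight: 5.869 servings and 1.18 servings → $4.40.
hummus + chickpeas with both targets exact would need a negative amount; discard.
cheddar + chickpeas with both tight: 0.5057 servings and 2.057 servings → $1.80.
Cheapest feasible corner: $1.80.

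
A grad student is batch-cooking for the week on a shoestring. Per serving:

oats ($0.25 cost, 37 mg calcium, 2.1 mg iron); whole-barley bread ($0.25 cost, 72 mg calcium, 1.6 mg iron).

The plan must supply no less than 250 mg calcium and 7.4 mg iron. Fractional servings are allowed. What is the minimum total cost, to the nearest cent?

$1.04

This is a tiny linear program; its minimum lies at a vertex of the feasible set. List the vertices and price them.
oats only: max(250/37, 7.4/2.1) = 6.757 servings → $1.69.
whole-barley bread only: max(250/72, 7.4/1.6) = 4.625 servings → $1.16.
oats + whole-barley bread with both tight: 1.443 servings and 2.73 servings → $1.04.
Cheapest feasible corner: $1.04.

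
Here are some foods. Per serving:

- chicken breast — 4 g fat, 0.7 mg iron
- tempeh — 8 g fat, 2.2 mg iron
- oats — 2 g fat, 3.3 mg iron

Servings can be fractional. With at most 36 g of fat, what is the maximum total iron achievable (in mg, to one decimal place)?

59.4 mg

Iron per g fat: oats 1.65, tempeh 0.275, chicken breast 0.175.
With no serving limits, spend the whole fat allowance on oats: 36 g / 2 g × 3.3 mg = 59.4 mg.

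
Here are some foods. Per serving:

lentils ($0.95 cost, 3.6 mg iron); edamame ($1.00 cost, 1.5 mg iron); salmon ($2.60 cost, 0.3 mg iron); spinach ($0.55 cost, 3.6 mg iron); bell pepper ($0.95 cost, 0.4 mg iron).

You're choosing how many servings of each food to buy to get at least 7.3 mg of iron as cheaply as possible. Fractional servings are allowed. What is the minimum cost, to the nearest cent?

$1.12

Cost per mg of iron: spinach $0.1528, lentils $0.2639, edamame $0.6667, bell pepper $2.3750, salmon $8.6667.
With no serving limits, use only spinach: 7.3 mg / 3.6 mg = 2.028 servings × $0.55 = $1.12.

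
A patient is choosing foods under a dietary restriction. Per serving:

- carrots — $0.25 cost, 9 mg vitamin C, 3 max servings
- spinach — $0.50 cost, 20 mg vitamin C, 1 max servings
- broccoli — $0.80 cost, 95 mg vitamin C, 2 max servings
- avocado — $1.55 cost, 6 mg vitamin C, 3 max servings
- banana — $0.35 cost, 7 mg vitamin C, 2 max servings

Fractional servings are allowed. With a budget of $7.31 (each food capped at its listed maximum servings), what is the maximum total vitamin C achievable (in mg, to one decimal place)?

265.6 mg

Vitamin C per dollar: broccoli 118.8, spinach 40, carrots 36, banana 20, avocado 3.871.
Take 2 servings of broccoli: spends $1.60, +190.0 mg vitamin C (running total 190.0 mg).
Take 1 serving of spinach: spends $0.50, +20.0 mg vitamin C (running total 210.0 mg).
Take 3 servings of carrots: spends $0.75, +27.0 mg vitamin C (running total 237.0 mg).
Take 2 servings of banana: spends $0.70, +14.0 mg vitamin C (running total 251.0 mg).
Take 2.426 servings of avocado: spends $3.76, +14.6 mg vitamin C (running total 265.6 mg).
Filling greedily by vitamin C-per-dollar is optimal for one linear limit, giving 265.6 mg.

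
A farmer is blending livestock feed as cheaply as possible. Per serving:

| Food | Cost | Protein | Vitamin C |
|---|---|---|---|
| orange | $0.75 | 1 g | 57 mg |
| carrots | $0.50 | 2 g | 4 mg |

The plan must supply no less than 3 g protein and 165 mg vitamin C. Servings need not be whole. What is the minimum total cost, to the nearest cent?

With two linear requirements the optimum uses one or two foods; enumerate the corners.
orange only: max(3/1, 165/57) = 3 servings → $2.25.
carrots only: max(3/2, 165/4) = 41.25 servings → $20.62.
orange + carrots with both tight: 2.891 servings and 0.05455 servings → $2.20.
So the least-cost plan costs $2.20.

$2.20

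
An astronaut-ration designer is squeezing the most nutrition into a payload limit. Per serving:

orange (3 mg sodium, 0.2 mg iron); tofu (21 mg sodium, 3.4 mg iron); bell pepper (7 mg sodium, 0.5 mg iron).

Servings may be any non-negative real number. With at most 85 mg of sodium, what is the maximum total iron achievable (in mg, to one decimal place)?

Iron per mg sodium: tofu 0.1619, bell pepper 0.07143, orange 0.06667.
With no serving limits, spend the whole sodium allowance on tofu: 85 mg / 21 mg × 3.4 mg = 13.8 mg.

13.8 mg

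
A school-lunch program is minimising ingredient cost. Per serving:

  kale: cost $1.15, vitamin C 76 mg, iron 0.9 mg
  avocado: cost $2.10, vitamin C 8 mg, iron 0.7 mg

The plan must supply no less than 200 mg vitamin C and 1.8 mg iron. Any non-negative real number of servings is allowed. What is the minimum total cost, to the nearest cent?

For a min-cost LP with two ≥-constraints, a basic feasible solution has at most two positive variables.
kale only: max(200/76, 1.8/0.9) = 2.632 servings → $3.03.
avocado only: max(200/8, 1.8/0.7) = 25 servings → $52.50.
kale + avocado with both targets exact would need a negative amount; discard.
Cheapest feasible corner: $3.03.

$3.03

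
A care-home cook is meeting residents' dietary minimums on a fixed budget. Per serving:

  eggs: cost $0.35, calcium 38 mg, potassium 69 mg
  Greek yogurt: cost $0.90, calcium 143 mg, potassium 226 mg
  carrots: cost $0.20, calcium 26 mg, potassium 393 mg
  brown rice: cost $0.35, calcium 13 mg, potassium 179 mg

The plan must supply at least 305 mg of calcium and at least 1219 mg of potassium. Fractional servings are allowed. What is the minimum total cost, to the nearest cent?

$2.00

For a min-cost LP with two ≥-constraints, a basic feasible solution has at most two positive variables.
eggs only: max(305/38, 1219/69) = 17.67 servings → $6.18.
Greek yogurt only: max(305/143, 1219/226) = 5.394 servings → $4.85.
carrots only: max(305/26, 1219/393) = 11.73 servings → $2.35.
brown rice only: max(305/13, 1219/179) = 23.46 servings → $8.21.
eggs + Greek yogurt with both targets exact would need a negative amount; discard.
eggs + carrots with both tight: 6.71 servings and 1.924 servings → $2.73.
eggs + brown rice with both tight: 6.562 servings and 4.281 servings → $3.79.
Greek yogurt + carrots with both tight: 1.752 servings and 2.094 servings → $2.00.
Greek yogurt + brown rice with both tight: 1.71 servings and 4.651 servings → $3.17.
carrots + brown rice: intersection lies outside the first quadrant.
Cheapest feasible corner: $2.00.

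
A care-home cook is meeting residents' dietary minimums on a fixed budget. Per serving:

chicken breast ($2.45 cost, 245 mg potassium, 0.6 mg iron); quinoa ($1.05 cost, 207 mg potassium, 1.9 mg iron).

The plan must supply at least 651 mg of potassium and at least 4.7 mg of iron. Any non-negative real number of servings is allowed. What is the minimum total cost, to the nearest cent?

$3.30

The cheapest plan sits at a corner of the feasible region — with two constraints it uses at most two foods.
chicken breast only: max(651/245, 4.7/0.6) = 7.833 servings → $19.19.
quinoa only: max(651/207, 4.7/1.9) = 3.145 servings → $3.30.
chicken breast + quinoa with both tight: 0.7735 servings and 2.229 servings → $4.24.
Cheapest feasible corner: $3.30.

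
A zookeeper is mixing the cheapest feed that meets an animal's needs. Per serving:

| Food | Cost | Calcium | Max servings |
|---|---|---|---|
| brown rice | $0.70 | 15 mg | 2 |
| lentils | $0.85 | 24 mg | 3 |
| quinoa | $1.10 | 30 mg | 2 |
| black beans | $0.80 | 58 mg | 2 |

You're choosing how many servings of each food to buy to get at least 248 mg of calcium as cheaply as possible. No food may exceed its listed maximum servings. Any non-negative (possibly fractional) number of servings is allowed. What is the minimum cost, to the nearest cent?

$6.35

Cost per mg of calcium: black beans $0.0138, lentils $0.0354, quinoa $0.0367, brown rice $0.0467.
Take 2 servings of black beans: +116.0 mg calcium for $1.60 (total $1.60, still need 132.0 mg).
Take 3 servings of lentils: +72.0 mg calcium for $2.55 (total $4.15, still need 60.0 mg).
Take 2 servings of quinoa: +60.0 mg calcium for $2.20 (total $6.35, still need 0.0 mg).
Greedy by cheapest-per-mg is optimal for a single linear constraint, so the minimum cost is $6.35.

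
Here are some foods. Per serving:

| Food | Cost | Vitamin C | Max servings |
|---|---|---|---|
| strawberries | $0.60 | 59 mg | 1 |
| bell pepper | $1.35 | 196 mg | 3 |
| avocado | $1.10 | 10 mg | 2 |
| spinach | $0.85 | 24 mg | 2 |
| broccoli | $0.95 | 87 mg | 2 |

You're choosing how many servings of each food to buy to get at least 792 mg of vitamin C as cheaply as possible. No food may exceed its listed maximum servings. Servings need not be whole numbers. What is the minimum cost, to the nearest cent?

$6.23

Cost per mg of vitamin C: bell pepper $0.0069, strawberries $0.0102, broccoli $0.0109, spinach $0.0354, avocado $0.1100.
Take 3 servings of bell pepper: +588.0 mg vitamin C for $4.05 (total $4.05, still need 204.0 mg).
Take 1 serving of strawberries: +59.0 mg vitamin C for $0.60 (total $4.65, still need 145.0 mg).
Take 1.667 servings of broccoli: +145.0 mg vitamin C for $1.58 (total $6.23, still need 0.0 mg).
Filling from the cheapest source first is optimal under one linear minimum: $6.23.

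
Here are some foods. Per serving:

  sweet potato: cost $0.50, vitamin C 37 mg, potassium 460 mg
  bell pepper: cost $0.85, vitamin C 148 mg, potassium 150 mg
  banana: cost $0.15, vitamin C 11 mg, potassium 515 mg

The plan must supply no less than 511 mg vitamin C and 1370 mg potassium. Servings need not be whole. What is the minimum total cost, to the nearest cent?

With two linear requirements the optimum uses one or two foods; enumerate the corners.
sweet potato only: max(511/37, 1370/460) = 13.81 servings → $6.91.
bell pepper only: max(511/148, 1370/150) = 9.133 servings → $7.76.
banana only: max(511/11, 1370/515) = 46.45 servings → $6.97.
sweet potato + bell pepper with both tight: 2.017 servings and 2.949 servings → $3.51.
sweet potato + banana: intersection lies outside the first quadrant.
bell pepper + banana with both tight: 3.327 servings and 1.691 servings → $3.08.
So the least-cost plan costs $3.08.

$3.08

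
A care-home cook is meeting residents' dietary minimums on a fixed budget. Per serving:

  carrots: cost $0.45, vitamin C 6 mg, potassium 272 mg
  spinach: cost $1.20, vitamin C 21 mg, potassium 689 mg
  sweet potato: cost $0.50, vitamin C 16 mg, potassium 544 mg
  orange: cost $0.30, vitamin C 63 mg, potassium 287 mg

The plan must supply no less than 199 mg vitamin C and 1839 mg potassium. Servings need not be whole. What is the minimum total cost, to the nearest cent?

Minimising a linear cost over {vitamin C ≥ 199, potassium ≥ 1839, servings ≥ 0} — the optimum is at a vertex, using one or two foods.
carrots only: max(199/6, 1839/272) = 33.17 servings → $14.93.
spinach only: max(199/21, 1839/689) = 9.476 servings → $11.37.
sweet potato only: max(199/16, 1839/544) = 12.44 servings → $6.22.
orange only: max(199/63, 1839/287) = 6.408 servings → $1.92.
carrots + spinach: the both-tight solution has a negative serving — not a feasible corner.
carrots + sweet potato: the both-tight solution has a negative serving — not a feasible corner.
carrots + orange with both tight: 3.811 servings and 2.796 servings → $2.55.
spinach + sweet potato: the both-tight solution has a negative serving — not a feasible corner.
spinach + orange with both tight: 1.572 servings and 2.635 servings → $2.68.
sweet potato + orange with both tight: 1.979 servings and 2.656 servings → $1.79.
The minimum over all feasible corners is $1.79.

$1.79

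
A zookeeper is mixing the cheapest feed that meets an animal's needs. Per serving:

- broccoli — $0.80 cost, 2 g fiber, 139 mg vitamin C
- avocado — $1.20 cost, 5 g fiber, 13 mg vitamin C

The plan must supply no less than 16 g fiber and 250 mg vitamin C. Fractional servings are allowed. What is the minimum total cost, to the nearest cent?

$4.34

broccoli only: max(16/2, 250/139) = 8 servings → $6.40.
avocado only: max(16/5, 250/13) = 19.23 servings → $23.08.
broccoli + avocado with both tight: 1.558 servings and 2.577 servings → $4.34.
Cheapest feasible corner: $4.34.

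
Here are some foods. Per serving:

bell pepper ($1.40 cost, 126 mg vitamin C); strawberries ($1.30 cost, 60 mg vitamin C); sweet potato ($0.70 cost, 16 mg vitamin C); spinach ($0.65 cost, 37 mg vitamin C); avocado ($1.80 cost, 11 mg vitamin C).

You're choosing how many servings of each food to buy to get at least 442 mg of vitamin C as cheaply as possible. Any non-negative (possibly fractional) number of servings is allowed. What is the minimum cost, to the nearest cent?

Cost per mg of vitamin C: bell pepper $0.0111, spinach $0.0176, strawberries $0.0217, sweet potato $0.0437, avocado $0.1636.
With no serving limits, use only bell pepper: 442 mg / 126 mg = 3.508 servings × $1.40 = $4.91.

$4.91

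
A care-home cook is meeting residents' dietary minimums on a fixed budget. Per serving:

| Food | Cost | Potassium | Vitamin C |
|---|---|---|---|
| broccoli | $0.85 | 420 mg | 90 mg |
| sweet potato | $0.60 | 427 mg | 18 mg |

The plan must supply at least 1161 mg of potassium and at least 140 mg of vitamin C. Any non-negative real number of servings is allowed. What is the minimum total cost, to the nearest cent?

The cheapest plan sits at a corner of the feasible region — with two constraints it uses at most two foods.
broccoli only: max(1161/420, 140/90) = 2.764 servings → $2.35.
sweet potato only: max(1161/427, 140/18) = 7.778 servings → $4.67.
broccoli + sweet potato with both tight: 1.26 servings and 1.48 servings → $1.96.
The minimum over all feasible corners is $1.96.

$1.96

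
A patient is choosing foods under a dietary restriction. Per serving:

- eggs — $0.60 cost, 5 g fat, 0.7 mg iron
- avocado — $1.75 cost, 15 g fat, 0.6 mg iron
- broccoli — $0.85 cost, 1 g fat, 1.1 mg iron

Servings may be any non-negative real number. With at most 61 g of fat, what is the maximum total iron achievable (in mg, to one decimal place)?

Iron per g fat: broccoli 1.1, eggs 0.14, avocado 0.04.
With no serving limits, spend the whole fat allowance on broccoli: 61 g / 1 g × 1.1 mg = 67.1 mg.

67.1 mg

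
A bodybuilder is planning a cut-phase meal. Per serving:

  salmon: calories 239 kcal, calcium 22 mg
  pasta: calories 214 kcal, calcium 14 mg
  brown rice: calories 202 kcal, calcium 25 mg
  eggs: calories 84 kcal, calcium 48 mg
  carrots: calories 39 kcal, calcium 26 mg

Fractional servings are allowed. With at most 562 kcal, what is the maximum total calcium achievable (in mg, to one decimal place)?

Calcium per kcal: carrots 0.6667, eggs 0.5714, brown rice 0.1238, salmon 0.09205, pasta 0.06542.
With no serving limits, spend the whole calories allowance on carrots: 562 kcal / 39 kcal × 26 mg = 374.7 mg.

374.7 mg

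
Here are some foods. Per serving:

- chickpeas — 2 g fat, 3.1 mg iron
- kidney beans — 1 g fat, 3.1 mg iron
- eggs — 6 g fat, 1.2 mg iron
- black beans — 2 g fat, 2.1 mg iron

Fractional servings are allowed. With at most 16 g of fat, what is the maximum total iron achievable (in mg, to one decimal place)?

49.6 mg

Iron per g fat: kidney beans 3.1, chickpeas 1.55, black beans 1.05, eggs 0.2.
With no serving limits, spend the whole fat allowance on kidney beans: 16 g / 1 g × 3.1 mg = 49.6 mg.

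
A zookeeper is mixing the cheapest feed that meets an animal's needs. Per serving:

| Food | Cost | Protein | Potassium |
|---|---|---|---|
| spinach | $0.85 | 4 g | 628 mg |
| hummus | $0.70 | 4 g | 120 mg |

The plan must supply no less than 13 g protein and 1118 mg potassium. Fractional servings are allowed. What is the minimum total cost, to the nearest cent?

$2.49

For a min-cost LP with two ≥-constraints, a basic feasible solution has at most two positive variables.
spinach only: max(13/4, 1118/628) = 3.25 servings → $2.76.
hummus only: max(13/4, 1118/120) = 9.317 servings → $6.52.
spinach + hummus with both tight: 1.433 servings and 1.817 servings → $2.49.
Cheapest feasible corner: $2.49.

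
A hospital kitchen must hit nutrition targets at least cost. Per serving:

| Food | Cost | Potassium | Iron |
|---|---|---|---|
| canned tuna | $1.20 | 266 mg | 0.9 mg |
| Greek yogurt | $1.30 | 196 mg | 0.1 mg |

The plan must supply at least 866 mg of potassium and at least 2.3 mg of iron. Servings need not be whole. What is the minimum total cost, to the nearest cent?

$3.91

Two binding constraints pin down two serving amounts, so the optimal mix uses at most two foods. The candidates are each food alone (scaled to the tighter of potassium/iron) and each pair with both constraints tight.
canned tuna only: max(866/266, 2.3/0.9) = 3.256 servings → $3.91.
Greek yogurt only: max(866/196, 2.3/0.1) = 23 servings → $29.90.
canned tuna + Greek yogurt with both tight: 2.431 servings and 1.119 servings → $4.37.
So the least-cost plan costs $3.91.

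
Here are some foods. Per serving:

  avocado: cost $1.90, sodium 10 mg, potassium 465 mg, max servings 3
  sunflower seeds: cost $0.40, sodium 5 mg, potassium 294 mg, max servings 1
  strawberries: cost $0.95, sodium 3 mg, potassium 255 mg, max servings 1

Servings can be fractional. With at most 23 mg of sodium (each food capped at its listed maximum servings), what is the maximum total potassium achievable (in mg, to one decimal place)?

1246.5 mg

Potassium per mg sodium: strawberries 85, sunflower seeds 58.8, avocado 46.5.
Take 1 serving of strawberries: uses 3 mg sodium, +255.0 mg potassium (running total 255.0 mg).
Take 1 serving of sunflower seeds: uses 5 mg sodium, +294.0 mg potassium (running total 549.0 mg).
Take 1.5 servings of avocado: uses 15 mg sodium, +697.5 mg potassium (running total 1246.5 mg).
Filling greedily by potassium-per-mg sodium is optimal for one linear limit, giving 1246.5 mg.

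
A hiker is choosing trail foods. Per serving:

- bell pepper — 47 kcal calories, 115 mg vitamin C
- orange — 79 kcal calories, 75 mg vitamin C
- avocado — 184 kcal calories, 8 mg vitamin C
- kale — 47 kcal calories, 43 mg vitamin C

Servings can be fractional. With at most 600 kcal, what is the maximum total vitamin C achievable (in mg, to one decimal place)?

Vitamin C per kcal: bell pepper 2.447, orange 0.9494, kale 0.9149, avocado 0.04348.
With no serving limits, spend the whole calories allowance on bell pepper: 600 kcal / 47 kcal × 115 mg = 1468.1 mg.

1468.1 mg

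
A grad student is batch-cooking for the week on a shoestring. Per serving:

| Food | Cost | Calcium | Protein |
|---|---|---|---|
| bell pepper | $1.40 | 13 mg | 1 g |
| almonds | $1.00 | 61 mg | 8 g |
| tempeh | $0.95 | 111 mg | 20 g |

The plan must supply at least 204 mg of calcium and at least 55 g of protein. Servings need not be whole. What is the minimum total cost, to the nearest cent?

For a min-cost LP with two ≥-constraints, a basic feasible solution has at most two positive variables.
bell pepper only: max(204/13, 55/1) = 55 servings → $77.00.
almonds only: max(204/61, 55/8) = 6.875 servings → $6.88.
tempeh only: max(204/111, 55/20) = 2.75 servings → $2.61.
bell pepper + almonds with both targets exact would need a negative amount; discard.
bell pepper + tempeh: intersection lies outside the first quadrant.
almonds + tempeh with both targets exact would need a negative amount; discard.
So the least-cost plan costs $2.61.

$2.61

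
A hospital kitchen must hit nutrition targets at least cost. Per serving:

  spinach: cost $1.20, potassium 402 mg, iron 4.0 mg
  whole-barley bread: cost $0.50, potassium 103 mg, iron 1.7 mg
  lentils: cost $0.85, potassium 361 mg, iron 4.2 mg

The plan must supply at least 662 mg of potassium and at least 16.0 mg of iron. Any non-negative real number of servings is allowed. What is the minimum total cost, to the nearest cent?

spinach only: max(662/402, 16.0/4.0) = 4 servings → $4.80.
whole-barley bread only: max(662/103, 16.0/1.7) = 9.412 servings → $4.71.
lentils only: max(662/361, 16.0/4.2) = 3.81 servings → $3.24.
spinach + whole-barley bread: the both-tight solution has a negative serving — not a feasible corner.
spinach + lentils: intersection lies outside the first quadrant.
whole-barley bread + lentils: intersection lies outside the first quadrant.
The minimum over all feasible corners is $3.24.

$3.24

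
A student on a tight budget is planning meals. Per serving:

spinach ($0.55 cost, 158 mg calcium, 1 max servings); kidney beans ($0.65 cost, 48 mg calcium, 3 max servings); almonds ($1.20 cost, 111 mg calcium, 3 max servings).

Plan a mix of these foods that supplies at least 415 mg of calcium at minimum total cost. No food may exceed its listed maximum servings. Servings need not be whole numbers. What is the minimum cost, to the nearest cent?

$3.33

Cost per mg of calcium: spinach $0.0035, almonds $0.0108, kidney beans $0.0135.
Take 1 serving of spinach: +158.0 mg calcium for $0.55 (total $0.55, still need 257.0 mg).
Take 2.315 servings of almonds: +257.0 mg calcium for $2.78 (total $3.33, still need 0.0 mg).
Filling from the cheapest source first is optimal under one linear minimum: $3.33.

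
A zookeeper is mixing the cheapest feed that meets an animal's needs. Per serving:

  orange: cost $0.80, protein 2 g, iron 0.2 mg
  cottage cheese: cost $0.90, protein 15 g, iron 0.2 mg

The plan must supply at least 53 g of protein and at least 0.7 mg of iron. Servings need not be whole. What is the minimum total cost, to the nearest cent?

$3.18

Check every corner: each single food scaled to meet both minima, and each pair solved so both constraints bind.
orange only: max(53/2, 0.7/0.2) = 26.5 servings → $21.20.
cottage cheese only: max(53/15, 0.7/0.2) = 3.533 servings → $3.18.
orange + cottage cheese: intersection lies outside the first quadrant.
Cheapest feasible corner: $3.18.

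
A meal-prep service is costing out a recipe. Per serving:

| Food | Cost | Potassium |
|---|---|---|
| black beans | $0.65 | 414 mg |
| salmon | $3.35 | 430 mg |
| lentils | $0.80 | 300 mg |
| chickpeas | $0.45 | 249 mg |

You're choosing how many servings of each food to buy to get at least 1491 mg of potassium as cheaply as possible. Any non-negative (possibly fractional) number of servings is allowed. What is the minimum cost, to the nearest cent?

$2.34

Cost per mg of potassium: black beans $0.0016, chickpeas $0.0018, lentils $0.0027, salmon $0.0078.
With no serving limits, use only black beans: 1491 mg / 414 mg = 3.601 servings × $0.65 = $2.34.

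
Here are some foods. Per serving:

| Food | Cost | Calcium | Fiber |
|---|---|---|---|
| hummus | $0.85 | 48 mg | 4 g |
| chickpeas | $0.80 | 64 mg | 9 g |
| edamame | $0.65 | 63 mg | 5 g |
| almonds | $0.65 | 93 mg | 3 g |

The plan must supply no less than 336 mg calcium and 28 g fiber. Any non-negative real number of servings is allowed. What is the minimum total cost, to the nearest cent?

Two binding constraints pin down two serving amounts, so the optimal mix uses at most two foods. The candidates are each food alone (scaled to the tighter of calcium/fiber) and each pair with both constraints tight.
hummus only: max(336/48, 28/4) = 7 servings → $5.95.
chickpeas only: max(336/64, 28/9) = 5.25 servings → $4.20.
edamame only: max(336/63, 28/5) = 5.6 servings → $3.64.
almonds only: max(336/93, 28/3) = 9.333 servings → $6.07.
hummus + chickpeas with both tight: 7 servings and 0 servings → $5.95.
hummus + edamame with both tight: 7 servings and 0 servings → $5.95.
hummus + almonds with both tight: 7 servings and 0 servings → $5.95.
chickpeas + edamame with both tight: 0.3401 servings and 4.988 servings → $3.51.
chickpeas + almonds with both tight: 2.474 servings and 1.91 servings → $3.22.
edamame + almonds: the both-tight solution has a negative serving — not a feasible corner.
Cheapest feasible corner: $3.22.

$3.22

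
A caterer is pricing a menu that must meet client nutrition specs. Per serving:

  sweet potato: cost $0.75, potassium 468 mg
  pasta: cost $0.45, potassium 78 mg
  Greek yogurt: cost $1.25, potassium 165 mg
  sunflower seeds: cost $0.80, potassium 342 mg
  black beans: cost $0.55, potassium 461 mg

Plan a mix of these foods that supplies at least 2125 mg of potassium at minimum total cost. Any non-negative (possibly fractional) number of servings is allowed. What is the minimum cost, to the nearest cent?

$2.54

Cost per mg of potassium: black beans $0.0012, sweet potato $0.0016, sunflower seeds $0.0023, pasta $0.0058, Greek yogurt $0.0076.
With no serving limits, use only black beans: 2125 mg / 461 mg = 4.61 servings × $0.55 = $2.54.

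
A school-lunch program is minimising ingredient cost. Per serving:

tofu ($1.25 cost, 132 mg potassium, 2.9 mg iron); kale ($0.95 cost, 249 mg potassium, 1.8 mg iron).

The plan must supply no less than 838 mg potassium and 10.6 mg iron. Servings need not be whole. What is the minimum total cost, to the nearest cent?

$4.94

Check every corner: each single food scaled to meet both minima, and each pair solved so both constraints bind.
tofu only: max(838/132, 10.6/2.9) = 6.348 servings → $7.94.
kale only: max(838/249, 10.6/1.8) = 5.889 servings → $5.59.
tofu + kale with both tight: 2.334 servings and 2.128 servings → $4.94.
The minimum over all feasible corners is $4.94.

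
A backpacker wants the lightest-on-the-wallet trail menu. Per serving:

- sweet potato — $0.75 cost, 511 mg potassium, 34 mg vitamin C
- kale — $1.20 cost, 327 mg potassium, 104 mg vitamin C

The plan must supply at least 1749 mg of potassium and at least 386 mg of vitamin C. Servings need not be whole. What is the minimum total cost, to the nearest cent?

$4.93

sweet potato only: max(1749/511, 386/34) = 11.35 servings → $8.51.
kale only: max(1749/327, 386/104) = 5.349 servings → $6.42.
sweet potato + kale with both tight: 1.325 servings and 3.278 servings → $4.93.
So the least-cost plan costs $4.93.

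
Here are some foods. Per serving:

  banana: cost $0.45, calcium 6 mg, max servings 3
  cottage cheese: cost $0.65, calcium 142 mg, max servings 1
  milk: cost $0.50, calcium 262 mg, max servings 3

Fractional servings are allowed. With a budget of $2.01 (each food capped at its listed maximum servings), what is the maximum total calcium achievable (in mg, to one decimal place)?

897.4 mg

Calcium per dollar: milk 524, cottage cheese 218.5, banana 13.33.
Take 3 servings of milk: spends $1.50, +786.0 mg calcium (running total 786.0 mg).
Take 0.7846 servings of cottage cheese: spends $0.51, +111.4 mg calcium (running total 897.4 mg).
Filling greedily by calcium-per-dollar is optimal for one linear limit, giving 897.4 mg.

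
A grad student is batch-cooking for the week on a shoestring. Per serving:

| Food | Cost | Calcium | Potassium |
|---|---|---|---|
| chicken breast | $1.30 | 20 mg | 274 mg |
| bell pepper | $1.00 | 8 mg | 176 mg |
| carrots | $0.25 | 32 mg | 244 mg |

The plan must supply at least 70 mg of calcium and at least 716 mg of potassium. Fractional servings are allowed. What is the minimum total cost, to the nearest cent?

This is a tiny linear program; its minimum lies at a vertex of the feasible set. List the vertices and price them.
chicken breast only: max(70/20, 716/274) = 3.5 servings → $4.55.
bell pepper only: max(70/8, 716/176) = 8.75 servings → $8.75.
carrots only: max(70/32, 716/244) = 2.934 servings → $0.73.
chicken breast + bell pepper with both targets exact would need a negative amount; discard.
chicken breast + carrots with both tight: 1.5 servings and 1.25 servings → $2.26.
bell pepper + carrots with both tight: 1.585 servings and 1.791 servings → $2.03.
The minimum over all feasible corners is $0.73.

$0.73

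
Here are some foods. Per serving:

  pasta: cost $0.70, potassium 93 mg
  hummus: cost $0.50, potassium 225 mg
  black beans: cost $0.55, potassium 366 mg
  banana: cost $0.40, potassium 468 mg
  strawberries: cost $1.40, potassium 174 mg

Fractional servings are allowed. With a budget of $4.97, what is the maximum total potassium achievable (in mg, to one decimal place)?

5814.9 mg

Potassium per dollar: banana 1170, black beans 665.5, hummus 450, pasta 132.9, strawberries 124.3.
With no serving limits, spend the whole cost allowance on banana: $4.97 / $0.40 × 468 mg = 5814.9 mg.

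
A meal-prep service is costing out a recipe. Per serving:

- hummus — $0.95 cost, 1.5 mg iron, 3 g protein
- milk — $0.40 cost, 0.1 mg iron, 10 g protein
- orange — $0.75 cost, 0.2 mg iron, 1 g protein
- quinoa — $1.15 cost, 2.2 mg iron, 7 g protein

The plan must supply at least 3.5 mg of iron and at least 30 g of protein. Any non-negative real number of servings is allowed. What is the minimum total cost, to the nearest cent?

$2.51

The cheapest plan sits at a corner of the feasible region — with two constraints it uses at most two foods.
hummus only: max(3.5/1.5, 30/3) = 10 servings → $9.50.
milk only: max(3.5/0.1, 30/10) = 35 servings → $14.00.
orange only: max(3.5/0.2, 30/1) = 30 servings → $22.50.
quinoa only: max(3.5/2.2, 30/7) = 4.286 servings → $4.93.
hummus + milk with both tight: 2.177 servings and 2.347 servings → $3.01.
hummus + orange: the both-tight solution has a negative serving — not a feasible corner.
hummus + quinoa: the both-tight solution has a negative serving — not a feasible corner.
milk + orange with both tight: 1.316 servings and 16.84 servings → $13.16.
milk + quinoa with both tight: 1.948 servings and 1.502 servings → $2.51.
orange + quinoa with both targets exact would need a negative amount; discard.
So the least-cost plan costs $2.51.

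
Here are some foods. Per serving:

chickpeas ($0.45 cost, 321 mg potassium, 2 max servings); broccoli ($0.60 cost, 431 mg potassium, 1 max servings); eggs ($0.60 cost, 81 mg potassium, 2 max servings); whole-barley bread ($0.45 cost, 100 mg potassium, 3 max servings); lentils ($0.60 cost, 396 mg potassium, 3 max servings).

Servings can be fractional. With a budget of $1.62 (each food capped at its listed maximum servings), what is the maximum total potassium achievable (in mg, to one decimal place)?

1152.2 mg

Potassium per dollar: broccoli 718.3, chickpeas 713.3, lentils 660, whole-barley bread 222.2, eggs 135.
Take 1 serving of broccoli: spends $0.60, +431.0 mg potassium (running total 431.0 mg).
Take 2 servings of chickpeas: spends $0.90, +642.0 mg potassium (running total 1073.0 mg).
Take 0.2 servings of lentils: spends $0.12, +79.2 mg potassium (running total 1152.2 mg).
Greedy by best ratio exhausts the cost allowance optimally: 1152.2 mg.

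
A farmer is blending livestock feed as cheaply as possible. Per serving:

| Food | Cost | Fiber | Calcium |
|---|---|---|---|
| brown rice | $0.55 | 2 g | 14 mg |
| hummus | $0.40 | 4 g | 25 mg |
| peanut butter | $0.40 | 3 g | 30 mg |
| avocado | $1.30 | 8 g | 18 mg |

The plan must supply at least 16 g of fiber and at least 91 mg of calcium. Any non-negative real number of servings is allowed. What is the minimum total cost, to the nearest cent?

For a min-cost LP with two ≥-constraints, a basic feasible solution has at most two positive variables.
brown rice only: max(16/2, 91/14) = 8 servings → $4.40.
hummus only: max(16/4, 91/25) = 4 servings → $1.60.
peanut butter only: max(16/3, 91/30) = 5.333 servings → $2.13.
avocado only: max(16/8, 91/18) = 5.056 servings → $6.57.
brown rice + hummus: the both-tight solution has a negative serving — not a feasible corner.
brown rice + peanut butter: the both-tight solution has a negative serving — not a feasible corner.
brown rice + avocado with both tight: 5.789 servings and 0.5526 servings → $3.90.
hummus + peanut butter: the both-tight solution has a negative serving — not a feasible corner.
hummus + avocado with both tight: 3.438 servings and 0.2812 servings → $1.74.
peanut butter + avocado with both tight: 2.366 servings and 1.113 servings → $2.39.
So the least-cost plan costs $1.60.

$1.60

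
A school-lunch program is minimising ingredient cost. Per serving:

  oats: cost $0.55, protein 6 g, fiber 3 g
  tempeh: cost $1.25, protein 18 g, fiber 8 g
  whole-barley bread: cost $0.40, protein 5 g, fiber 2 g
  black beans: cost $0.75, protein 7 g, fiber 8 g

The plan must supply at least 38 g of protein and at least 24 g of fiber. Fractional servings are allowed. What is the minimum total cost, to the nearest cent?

For a min-cost LP with two ≥-constraints, a basic feasible solution has at most two positive variables.
oats only: max(38/6, 24/3) = 8 servings → $4.40.
tempeh only: max(38/18, 24/8) = 3 servings → $3.75.
whole-barley bread only: max(38/5, 24/2) = 12 servings → $4.80.
black beans only: max(38/7, 24/8) = 5.429 servings → $4.07.
oats + tempeh with both targets exact would need a negative amount; discard.
oats + whole-barley bread: intersection lies outside the first quadrant.
oats + black beans with both tight: 5.037 servings and 1.111 servings → $3.60.
tempeh + whole-barley bread: intersection lies outside the first quadrant.
tempeh + black beans with both tight: 1.545 servings and 1.455 servings → $3.02.
whole-barley bread + black beans with both tight: 5.231 servings and 1.692 servings → $3.36.
The minimum over all feasible corners is $3.02.

$3.02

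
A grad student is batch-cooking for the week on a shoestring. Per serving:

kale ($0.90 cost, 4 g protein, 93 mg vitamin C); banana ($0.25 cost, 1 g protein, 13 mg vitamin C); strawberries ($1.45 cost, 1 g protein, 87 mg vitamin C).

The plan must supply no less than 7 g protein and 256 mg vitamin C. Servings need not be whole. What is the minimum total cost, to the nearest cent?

At the optimum either one food covers both requirements or two foods hit both targets exactly; no other combination can be cheaper.
kale only: max(7/4, 256/93) = 2.753 servings → $2.48.
banana only: max(7/1, 256/13) = 19.69 servings → $4.92.
strawberries only: max(7/1, 256/87) = 7 servings → $10.15.
kale + banana with both targets exact would need a negative amount; discard.
kale + strawberries with both tight: 1.384 servings and 1.463 servings → $3.37.
banana + strawberries with both tight: 4.77 servings and 2.23 servings → $4.43.
Cheapest feasible corner: $2.48.

$2.48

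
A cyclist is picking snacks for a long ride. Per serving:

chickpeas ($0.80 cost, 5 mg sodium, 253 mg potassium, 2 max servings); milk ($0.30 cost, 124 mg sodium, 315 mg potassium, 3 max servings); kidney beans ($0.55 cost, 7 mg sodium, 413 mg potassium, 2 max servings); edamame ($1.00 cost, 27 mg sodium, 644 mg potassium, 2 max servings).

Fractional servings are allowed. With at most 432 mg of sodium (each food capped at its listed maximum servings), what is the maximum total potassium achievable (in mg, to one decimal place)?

3519.3 mg

Potassium per mg sodium: kidney beans 59, chickpeas 50.6, edamame 23.85, milk 2.54.
Take 2 servings of kidney beans: uses 14 mg sodium, +826.0 mg potassium (running total 826.0 mg).
Take 2 servings of chickpeas: uses 10 mg sodium, +506.0 mg potassium (running total 1332.0 mg).
Take 2 servings of edamame: uses 54 mg sodium, +1288.0 mg potassium (running total 2620.0 mg).
Take 2.855 servings of milk: uses 354 mg sodium, +899.3 mg potassium (running total 3519.3 mg).
Filling greedily by potassium-per-mg sodium is optimal for one linear limit, giving 3519.3 mg.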